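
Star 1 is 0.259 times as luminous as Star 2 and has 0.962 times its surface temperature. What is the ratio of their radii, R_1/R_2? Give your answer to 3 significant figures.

L ∝ R²T⁴ gives R ∝ √L / T², so
R_1/R_2 = √(0.259) / (0.962)² = 0.5089 / 0.9254 = 0.5499.

0.550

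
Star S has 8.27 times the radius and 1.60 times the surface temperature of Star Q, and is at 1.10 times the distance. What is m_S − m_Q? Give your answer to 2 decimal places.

-6.42

L_S/L_Q = (8.27)²(1.60)⁴ = 448.2.
F_S/F_Q = (L_S/L_Q)/(d_S/d_Q)² = 448.2/1.210 = 370.4.
m_S − m_Q = −2.5 log₁₀(370.4) = -6.42.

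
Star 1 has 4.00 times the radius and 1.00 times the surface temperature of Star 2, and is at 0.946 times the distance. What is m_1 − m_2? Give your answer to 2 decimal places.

L_1/L_2 = (4.00)²(1.00)⁴ = 16.00.
F_1/F_2 = (L_1/L_2)/(d_1/d_2)² = 16.00/0.8949 = 17.88.
m_1 − m_2 = −2.5 log₁₀(17.88) = -3.13.

-3.13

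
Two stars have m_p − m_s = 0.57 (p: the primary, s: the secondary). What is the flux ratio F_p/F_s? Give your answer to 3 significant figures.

F_p/F_s = 10^(−(m_p − m_s)/2.5) = 10^(-0.57/2.5) = 10^-0.228 = 0.5916.

0.592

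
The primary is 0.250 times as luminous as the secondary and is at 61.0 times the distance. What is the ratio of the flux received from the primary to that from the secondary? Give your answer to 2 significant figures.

F = L/(4πd²), so F_p/F_s = (L_p/L_s) / (d_p/d_s)²
= 0.250 / (61.0)² = 0.250 / 3721 = 6.719×10^-5.

6.7×10^-5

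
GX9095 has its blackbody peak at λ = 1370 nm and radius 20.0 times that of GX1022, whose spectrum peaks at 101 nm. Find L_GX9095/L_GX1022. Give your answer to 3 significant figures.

0.0118

Wien's law gives T ∝ 1/λ_max, so T_GX9095/T_GX1022 = λ_GX1022/λ_GX9095 = 101/1370 = 0.07372.
Then L ∝ R²T⁴ gives L_GX9095/L_GX1022 = (20.0)² × (0.07372)⁴ = 400.0 × 2.954×10^-5 = 0.01182.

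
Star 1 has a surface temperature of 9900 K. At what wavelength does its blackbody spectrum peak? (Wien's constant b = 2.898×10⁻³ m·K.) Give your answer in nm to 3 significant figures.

λ_max = b/T = 2.898×10⁻³ / 9900 = 2.93×10^-7 m = 292.7 nm.

293 nm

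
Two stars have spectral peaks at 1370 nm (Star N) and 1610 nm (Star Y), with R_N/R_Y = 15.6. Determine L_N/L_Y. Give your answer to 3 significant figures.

464

Wien's law gives T ∝ 1/λ_max, so T_N/T_Y = λ_Y/λ_N = 1610/1370 = 1.175.
Then L ∝ R²T⁴ gives L_N/L_Y = (15.6)² × (1.175)⁴ = 243.4 × 1.907 = 464.2.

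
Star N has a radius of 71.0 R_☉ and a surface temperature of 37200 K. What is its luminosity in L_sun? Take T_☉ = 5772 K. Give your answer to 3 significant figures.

L/L_☉ = (R/R_☉)² (T/T_☉)⁴ = (71.0)² × (37200/5772)⁴
       = 5041 × (6.445)⁴ = 5041 × 1725 = 8.697×10^6.

8.70×10^6 L_sun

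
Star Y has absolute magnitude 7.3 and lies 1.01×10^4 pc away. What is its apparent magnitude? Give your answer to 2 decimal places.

m = M + 5 log₁₀(d/10 pc) = 7.3 + 5 log₁₀(1.01×10^4/10)
  = 7.3 + 5 × 3.004 = 7.3 + 15.02 = 22.32.

22.32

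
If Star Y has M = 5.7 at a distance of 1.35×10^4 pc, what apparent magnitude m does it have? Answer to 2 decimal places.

21.35

m = M + 5 log₁₀(d/10 pc) = 5.7 + 5 log₁₀(1.35×10^4/10)
  = 5.7 + 5 × 3.130 = 5.7 + 15.65 = 21.35.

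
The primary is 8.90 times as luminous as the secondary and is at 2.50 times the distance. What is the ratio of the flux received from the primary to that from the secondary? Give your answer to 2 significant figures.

F = L/(4πd²), so F_p/F_s = (L_p/L_s) / (d_p/d_s)²
= 8.90 / (2.50)² = 8.90 / 6.250 = 1.424.

1.4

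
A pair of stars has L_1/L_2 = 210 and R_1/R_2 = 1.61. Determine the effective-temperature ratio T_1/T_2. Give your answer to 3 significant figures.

L ∝ R²T⁴ gives T ∝ (L/R²)^(1/4), so
T_1/T_2 = (210 / 1.61²)^(1/4) = (81.02)^(1/4) = 3.000.

3.00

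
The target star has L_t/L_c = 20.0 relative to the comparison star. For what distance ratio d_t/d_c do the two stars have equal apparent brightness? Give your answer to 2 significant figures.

Equal flux requires L_t/d_t² = L_c/d_c², so d_t/d_c = √(L_t/L_c)
= √(20.0) = 4.472.

4.5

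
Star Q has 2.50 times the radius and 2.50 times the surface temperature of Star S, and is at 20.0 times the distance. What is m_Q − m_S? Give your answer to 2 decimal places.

L_Q/L_S = (2.50)²(2.50)⁴ = 244.1.
F_Q/F_S = (L_Q/L_S)/(d_Q/d_S)² = 244.1/400.0 = 0.6104.
m_Q − m_S = −2.5 log₁₀(0.6104) = 0.54.

0.54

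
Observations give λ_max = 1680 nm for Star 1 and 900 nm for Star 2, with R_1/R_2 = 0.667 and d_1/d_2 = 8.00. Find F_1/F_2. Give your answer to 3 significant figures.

Wien's law: T_1/T_2 = λ_2/λ_1 = 900/1680 = 0.5357.
L_1/L_2 = (R_1/R_2)²(T_1/T_2)⁴ = (0.667)²(0.5357)⁴ = 0.03664.
F_1/F_2 = (L_1/L_2)/(d_1/d_2)² = 0.03664/(8.00)² = 5.725×10^-4.

5.73×10^-4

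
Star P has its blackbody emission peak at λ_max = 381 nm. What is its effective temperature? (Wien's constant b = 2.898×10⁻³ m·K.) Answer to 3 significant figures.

7.61×10^3 K

T = b/λ_max = 2.898×10⁻³ / (381×10⁻⁹) = 7606 K.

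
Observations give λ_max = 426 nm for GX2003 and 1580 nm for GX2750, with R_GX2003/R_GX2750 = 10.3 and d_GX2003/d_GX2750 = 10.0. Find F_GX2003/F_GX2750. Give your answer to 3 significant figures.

201

Wien's law: T_GX2003/T_GX2750 = λ_GX2750/λ_GX2003 = 1580/426 = 3.709.
L_GX2003/L_GX2750 = (R_GX2003/R_GX2750)²(T_GX2003/T_GX2750)⁴ = (10.3)²(3.709)⁴ = 2.008×10^4.
F_GX2003/F_GX2750 = (L_GX2003/L_GX2750)/(d_GX2003/d_GX2750)² = 2.008×10^4/(10.0)² = 200.8.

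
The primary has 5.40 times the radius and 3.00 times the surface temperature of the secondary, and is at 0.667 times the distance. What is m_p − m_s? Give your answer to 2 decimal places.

-9.31

L_p/L_s = (5.40)²(3.00)⁴ = 2362.
F_p/F_s = (L_p/L_s)/(d_p/d_s)² = 2362/0.4449 = 5309.
m_p − m_s = −2.5 log₁₀(5309) = -9.31.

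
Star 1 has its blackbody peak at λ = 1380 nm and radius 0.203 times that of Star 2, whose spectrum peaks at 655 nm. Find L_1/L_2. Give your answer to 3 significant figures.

Wien's law gives T ∝ 1/λ_max, so T_1/T_2 = λ_2/λ_1 = 655/1380 = 0.4746.
Then L ∝ R²T⁴ gives L_1/L_2 = (0.203)² × (0.4746)⁴ = 0.04121 × 0.05075 = 0.002091.

0.00209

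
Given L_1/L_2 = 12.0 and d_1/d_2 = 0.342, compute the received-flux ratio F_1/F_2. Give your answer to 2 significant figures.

1.0×10^2

F = L/(4πd²), so F_1/F_2 = (L_1/L_2) / (d_1/d_2)²
= 12.0 / (0.342)² = 12.0 / 0.1170 = 102.6.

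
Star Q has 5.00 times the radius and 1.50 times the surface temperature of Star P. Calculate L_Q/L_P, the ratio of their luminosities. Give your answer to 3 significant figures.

From the Stefan–Boltzmann law, L ∝ R²T⁴, so
L_Q/L_P = (R_Q/R_P)² (T_Q/T_P)⁴ = (5.00)² × (1.50)⁴ = 25.00 × 5.062 = 126.6.

127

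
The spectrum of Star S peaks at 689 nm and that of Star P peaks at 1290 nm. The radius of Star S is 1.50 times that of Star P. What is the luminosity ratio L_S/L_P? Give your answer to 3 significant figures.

Wien's law gives T ∝ 1/λ_max, so T_S/T_P = λ_P/λ_S = 1290/689 = 1.872.
Then L ∝ R²T⁴ gives L_S/L_P = (1.50)² × (1.872)⁴ = 2.250 × 12.29 = 27.65.

27.6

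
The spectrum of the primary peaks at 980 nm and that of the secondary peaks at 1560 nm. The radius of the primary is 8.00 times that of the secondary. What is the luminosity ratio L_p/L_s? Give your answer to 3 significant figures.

Wien's law gives T ∝ 1/λ_max, so T_p/T_s = λ_s/λ_p = 1560/980 = 1.592.
Then L ∝ R²T⁴ gives L_p/L_s = (8.00)² × (1.592)⁴ = 64.00 × 6.421 = 410.9.

411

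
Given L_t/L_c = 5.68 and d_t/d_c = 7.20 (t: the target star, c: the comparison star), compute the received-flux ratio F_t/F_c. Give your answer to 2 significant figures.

0.11

F = L/(4πd²), so F_t/F_c = (L_t/L_c) / (d_t/d_c)²
= 5.68 / (7.20)² = 5.68 / 51.84 = 0.1096.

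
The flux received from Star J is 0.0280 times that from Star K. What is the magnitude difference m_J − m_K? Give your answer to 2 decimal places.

m_J − m_K = −2.5 log₁₀(F_J/F_K) = −2.5 log₁₀(0.0280) = −2.5 × (-1.553) = 3.882.

3.88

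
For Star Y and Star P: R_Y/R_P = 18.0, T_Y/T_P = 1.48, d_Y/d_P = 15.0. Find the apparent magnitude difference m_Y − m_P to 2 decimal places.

-2.10

L_Y/L_P = (18.0)²(1.48)⁴ = 1555.
F_Y/F_P = (L_Y/L_P)/(d_Y/d_P)² = 1555/225.0 = 6.909.
m_Y − m_P = −2.5 log₁₀(6.909) = -2.10.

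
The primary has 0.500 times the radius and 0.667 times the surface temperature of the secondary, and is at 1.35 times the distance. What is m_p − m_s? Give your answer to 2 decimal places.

3.92

L_p/L_s = (0.500)²(0.667)⁴ = 0.04948.
F_p/F_s = (L_p/L_s)/(d_p/d_s)² = 0.04948/1.823 = 0.02715.
m_p − m_s = −2.5 log₁₀(0.02715) = 3.92.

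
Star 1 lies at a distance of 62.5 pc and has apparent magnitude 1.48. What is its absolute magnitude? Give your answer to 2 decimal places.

M = m − 5 log₁₀(d/10 pc) = 1.48 − 5 log₁₀(62.5/10)
  = 1.48 − 5 × 0.796 = 1.48 − 3.98 = -2.50.

-2.50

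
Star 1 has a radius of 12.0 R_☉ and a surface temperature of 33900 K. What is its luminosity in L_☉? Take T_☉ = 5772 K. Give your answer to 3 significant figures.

1.71×10^5 L_☉

L/L_☉ = (R/R_☉)² (T/T_☉)⁴ = (12.0)² × (33900/5772)⁴
       = 144.0 × (5.873)⁴ = 144.0 × 1190 = 1.713×10^5.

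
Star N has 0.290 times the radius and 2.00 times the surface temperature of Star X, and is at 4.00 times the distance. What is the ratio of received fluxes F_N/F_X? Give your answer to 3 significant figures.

L_N/L_X = (R_N/R_X)²(T_N/T_X)⁴ = (0.290)² × (2.00)⁴ = 1.346.
F_N/F_X = (L_N/L_X)/(d_N/d_X)² = 1.346 / (4.00)² = 0.08410.

0.0841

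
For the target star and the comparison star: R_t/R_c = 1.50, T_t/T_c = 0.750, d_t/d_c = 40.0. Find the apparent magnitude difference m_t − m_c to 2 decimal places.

8.38

L_t/L_c = (1.50)²(0.750)⁴ = 0.7119.
F_t/F_c = (L_t/L_c)/(d_t/d_c)² = 0.7119/1600 = 4.449×10^-4.
m_t − m_c = −2.5 log₁₀(4.449×10^-4) = 8.38.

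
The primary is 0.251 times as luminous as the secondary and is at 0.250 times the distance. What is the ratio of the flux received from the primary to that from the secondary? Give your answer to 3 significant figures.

F = L/(4πd²), so F_p/F_s = (L_p/L_s) / (d_p/d_s)²
= 0.251 / (0.250)² = 0.251 / 0.06250 = 4.016.

4.02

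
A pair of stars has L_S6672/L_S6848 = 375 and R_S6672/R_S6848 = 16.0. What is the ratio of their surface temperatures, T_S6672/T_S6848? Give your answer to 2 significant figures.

L ∝ R²T⁴ gives T ∝ (L/R²)^(1/4), so
T_S6672/T_S6848 = (375 / 16.0²)^(1/4) = (1.465)^(1/4) = 1.100.

1.1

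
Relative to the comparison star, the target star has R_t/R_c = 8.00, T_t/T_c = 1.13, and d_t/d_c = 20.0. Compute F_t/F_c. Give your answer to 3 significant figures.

0.261

L_t/L_c = (R_t/R_c)²(T_t/T_c)⁴ = (8.00)² × (1.13)⁴ = 104.4.
F_t/F_c = (L_t/L_c)/(d_t/d_c)² = 104.4 / (20.0)² = 0.2609.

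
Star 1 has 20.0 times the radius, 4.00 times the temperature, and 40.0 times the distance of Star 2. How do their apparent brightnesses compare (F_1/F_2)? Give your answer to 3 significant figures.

L_1/L_2 = (R_1/R_2)²(T_1/T_2)⁴ = (20.0)² × (4.00)⁴ = 1.024×10^5.
F_1/F_2 = (L_1/L_2)/(d_1/d_2)² = 1.024×10^5 / (40.0)² = 64.00.

64.0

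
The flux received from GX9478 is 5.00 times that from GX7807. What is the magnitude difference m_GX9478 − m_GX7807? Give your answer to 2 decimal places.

m_GX9478 − m_GX7807 = −2.5 log₁₀(F_GX9478/F_GX7807) = −2.5 log₁₀(5.00) = −2.5 × (0.699) = -1.747.

-1.75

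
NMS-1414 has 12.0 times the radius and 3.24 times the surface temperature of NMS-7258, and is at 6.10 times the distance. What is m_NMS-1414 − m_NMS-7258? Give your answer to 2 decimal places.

-6.57

L_NMS-1414/L_NMS-7258 = (12.0)²(3.24)⁴ = 1.587×10^4.
F_NMS-1414/F_NMS-7258 = (L_NMS-1414/L_NMS-7258)/(d_NMS-1414/d_NMS-7258)² = 1.587×10^4/37.21 = 426.5.
m_NMS-1414 − m_NMS-7258 = −2.5 log₁₀(426.5) = -6.57.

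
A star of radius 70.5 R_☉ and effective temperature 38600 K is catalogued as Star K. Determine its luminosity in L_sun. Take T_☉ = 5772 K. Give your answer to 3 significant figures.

L/L_☉ = (R/R_☉)² (T/T_☉)⁴ = (70.5)² × (38600/5772)⁴
       = 4970 × (6.687)⁴ = 4970 × 2000 = 9.941×10^6.

9.94×10^6 L_sun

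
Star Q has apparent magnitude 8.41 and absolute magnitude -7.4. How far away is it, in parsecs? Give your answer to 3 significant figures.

m − M = 5 log₁₀(d/10 pc)
8.41 − (-7.4) = 15.81 = 5 log₁₀(d/10)
d = 10 × 10^(15.81/5) = 10 × 10^3.162 = 1.452×10^4 pc.

1.45×10^4 pc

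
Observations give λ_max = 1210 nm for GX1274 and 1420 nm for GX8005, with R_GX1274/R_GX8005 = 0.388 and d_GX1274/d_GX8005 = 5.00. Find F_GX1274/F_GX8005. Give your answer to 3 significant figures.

Wien's law: T_GX1274/T_GX8005 = λ_GX8005/λ_GX1274 = 1420/1210 = 1.174.
L_GX1274/L_GX8005 = (R_GX1274/R_GX8005)²(T_GX1274/T_GX8005)⁴ = (0.388)²(1.174)⁴ = 0.2855.
F_GX1274/F_GX8005 = (L_GX1274/L_GX8005)/(d_GX1274/d_GX8005)² = 0.2855/(5.00)² = 0.01142.

0.0114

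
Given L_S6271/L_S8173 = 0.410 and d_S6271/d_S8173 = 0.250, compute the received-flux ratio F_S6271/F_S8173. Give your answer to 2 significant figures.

6.6

F = L/(4πd²), so F_S6271/F_S8173 = (L_S6271/L_S8173) / (d_S6271/d_S8173)²
= 0.410 / (0.250)² = 0.410 / 0.06250 = 6.560.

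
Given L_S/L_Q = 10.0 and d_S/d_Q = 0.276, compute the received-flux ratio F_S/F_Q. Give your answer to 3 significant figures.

F = L/(4πd²), so F_S/F_Q = (L_S/L_Q) / (d_S/d_Q)²
= 10.0 / (0.276)² = 10.0 / 0.07618 = 131.3.

131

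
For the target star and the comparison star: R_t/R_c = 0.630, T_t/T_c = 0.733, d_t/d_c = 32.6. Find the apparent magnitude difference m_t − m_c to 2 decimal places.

9.92

L_t/L_c = (0.630)²(0.733)⁴ = 0.1146.
F_t/F_c = (L_t/L_c)/(d_t/d_c)² = 0.1146/1063 = 1.078×10^-4.
m_t − m_c = −2.5 log₁₀(1.078×10^-4) = 9.92.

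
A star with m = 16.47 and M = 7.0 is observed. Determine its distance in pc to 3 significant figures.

783 pc

m − M = 5 log₁₀(d/10 pc)
16.47 − (7.0) = 9.47 = 5 log₁₀(d/10)
d = 10 × 10^(9.47/5) = 10 × 10^1.894 = 783.4 pc.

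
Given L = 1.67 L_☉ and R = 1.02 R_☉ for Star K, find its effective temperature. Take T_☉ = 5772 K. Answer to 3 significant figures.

6.50×10^3 K

T/T_☉ = (L/L_☉)^(1/4) / (R/R_☉)^(1/2)
T = 5772 × (1.67)^(1/4) / √(1.02) = 5772 × 1.137 / 1.010 = 6497 K.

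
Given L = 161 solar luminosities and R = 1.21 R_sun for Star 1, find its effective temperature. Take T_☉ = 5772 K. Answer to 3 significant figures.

T/T_☉ = (L/L_☉)^(1/4) / (R/R_☉)^(1/2)
T = 5772 × (161)^(1/4) / √(1.21) = 5772 × 3.562 / 1.100 = 1.869×10^4 K.

1.87×10^4 K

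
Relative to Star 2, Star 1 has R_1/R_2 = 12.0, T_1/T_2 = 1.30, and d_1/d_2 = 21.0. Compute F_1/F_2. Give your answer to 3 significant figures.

0.933

L_1/L_2 = (R_1/R_2)²(T_1/T_2)⁴ = (12.0)² × (1.30)⁴ = 411.3.
F_1/F_2 = (L_1/L_2)/(d_1/d_2)² = 411.3 / (21.0)² = 0.9326.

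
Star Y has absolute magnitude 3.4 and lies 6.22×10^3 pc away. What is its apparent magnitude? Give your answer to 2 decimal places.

m = M + 5 log₁₀(d/10 pc) = 3.4 + 5 log₁₀(6.22×10^3/10)
  = 3.4 + 5 × 2.794 = 3.4 + 13.97 = 17.37.

17.37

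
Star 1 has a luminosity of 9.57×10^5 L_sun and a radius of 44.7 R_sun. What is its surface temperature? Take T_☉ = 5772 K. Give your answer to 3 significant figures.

2.70×10^4 K

T/T_☉ = (L/L_☉)^(1/4) / (R/R_☉)^(1/2)
T = 5772 × (9.57×10^5)^(1/4) / √(44.7) = 5772 × 31.28 / 6.686 = 2.700×10^4 K.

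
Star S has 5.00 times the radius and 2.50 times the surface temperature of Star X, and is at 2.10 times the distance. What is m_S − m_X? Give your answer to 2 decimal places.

-5.86

L_S/L_X = (5.00)²(2.50)⁴ = 976.6.
F_S/F_X = (L_S/L_X)/(d_S/d_X)² = 976.6/4.410 = 221.4.
m_S − m_X = −2.5 log₁₀(221.4) = -5.86.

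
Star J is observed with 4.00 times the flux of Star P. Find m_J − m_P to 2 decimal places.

m_J − m_P = −2.5 log₁₀(F_J/F_P) = −2.5 log₁₀(4.00) = −2.5 × (0.602) = -1.505.

-1.51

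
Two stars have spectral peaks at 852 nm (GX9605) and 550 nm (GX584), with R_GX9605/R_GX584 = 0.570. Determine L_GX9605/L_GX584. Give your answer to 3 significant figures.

Wien's law gives T ∝ 1/λ_max, so T_GX9605/T_GX584 = λ_GX584/λ_GX9605 = 550/852 = 0.6455.
Then L ∝ R²T⁴ gives L_GX9605/L_GX584 = (0.570)² × (0.6455)⁴ = 0.3249 × 0.1737 = 0.05642.

0.0564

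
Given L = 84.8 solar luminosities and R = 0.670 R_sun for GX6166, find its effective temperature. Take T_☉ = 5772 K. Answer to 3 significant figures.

2.14×10^4 K

T/T_☉ = (L/L_☉)^(1/4) / (R/R_☉)^(1/2)
T = 5772 × (84.8)^(1/4) / √(0.670) = 5772 × 3.035 / 0.8185 = 2.140×10^4 K.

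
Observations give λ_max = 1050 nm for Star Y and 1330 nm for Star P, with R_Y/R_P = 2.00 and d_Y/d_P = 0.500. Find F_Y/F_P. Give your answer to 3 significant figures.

Wien's law: T_Y/T_P = λ_P/λ_Y = 1330/1050 = 1.267.
L_Y/L_P = (R_Y/R_P)²(T_Y/T_P)⁴ = (2.00)²(1.267)⁴ = 10.30.
F_Y/F_P = (L_Y/L_P)/(d_Y/d_P)² = 10.30/(0.500)² = 41.19.

41.2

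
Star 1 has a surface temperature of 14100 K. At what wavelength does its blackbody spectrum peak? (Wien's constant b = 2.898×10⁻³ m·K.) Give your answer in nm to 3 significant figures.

λ_max = b/T = 2.898×10⁻³ / 14100 = 2.06×10^-7 m = 205.5 nm.

206 nm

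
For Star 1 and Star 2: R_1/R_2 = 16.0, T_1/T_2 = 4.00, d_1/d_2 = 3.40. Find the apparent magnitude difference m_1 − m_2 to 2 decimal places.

L_1/L_2 = (16.0)²(4.00)⁴ = 6.554×10^4.
F_1/F_2 = (L_1/L_2)/(d_1/d_2)² = 6.554×10^4/11.56 = 5669.
m_1 − m_2 = −2.5 log₁₀(5669) = -9.38.

-9.38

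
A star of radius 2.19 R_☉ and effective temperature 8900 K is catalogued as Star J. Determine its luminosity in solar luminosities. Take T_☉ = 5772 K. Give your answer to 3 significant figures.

27.1 solar luminosities

L/L_☉ = (R/R_☉)² (T/T_☉)⁴ = (2.19)² × (8900/5772)⁴
       = 4.796 × (1.542)⁴ = 4.796 × 5.653 = 27.11.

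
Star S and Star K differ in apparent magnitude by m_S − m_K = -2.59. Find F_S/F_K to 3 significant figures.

F_S/F_K = 10^(−(m_S − m_K)/2.5) = 10^(2.59/2.5) = 10^1.036 = 10.86.

10.9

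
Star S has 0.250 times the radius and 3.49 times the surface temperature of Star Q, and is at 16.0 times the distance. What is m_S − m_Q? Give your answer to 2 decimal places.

3.60

L_S/L_Q = (0.250)²(3.49)⁴ = 9.272.
F_S/F_Q = (L_S/L_Q)/(d_S/d_Q)² = 9.272/256.0 = 0.03622.
m_S − m_Q = −2.5 log₁₀(0.03622) = 3.60.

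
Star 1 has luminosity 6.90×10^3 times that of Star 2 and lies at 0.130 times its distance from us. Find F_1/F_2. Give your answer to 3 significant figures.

F = L/(4πd²), so F_1/F_2 = (L_1/L_2) / (d_1/d_2)²
= 6.90×10^3 / (0.130)² = 6.90×10^3 / 0.01690 = 4.083×10^5.

4.08×10^5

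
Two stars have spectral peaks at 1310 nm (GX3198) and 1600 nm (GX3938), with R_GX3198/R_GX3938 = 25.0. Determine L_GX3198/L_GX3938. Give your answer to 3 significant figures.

Wien's law gives T ∝ 1/λ_max, so T_GX3198/T_GX3938 = λ_GX3938/λ_GX3198 = 1600/1310 = 1.221.
Then L ∝ R²T⁴ gives L_GX3198/L_GX3938 = (25.0)² × (1.221)⁴ = 625.0 × 2.225 = 1391.

1.39×10^3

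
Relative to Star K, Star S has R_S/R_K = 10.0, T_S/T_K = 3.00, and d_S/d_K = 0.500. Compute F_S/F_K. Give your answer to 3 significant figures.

3.24×10^4

L_S/L_K = (R_S/R_K)²(T_S/T_K)⁴ = (10.0)² × (3.00)⁴ = 8100.
F_S/F_K = (L_S/L_K)/(d_S/d_K)² = 8100 / (0.500)² = 3.240×10^4.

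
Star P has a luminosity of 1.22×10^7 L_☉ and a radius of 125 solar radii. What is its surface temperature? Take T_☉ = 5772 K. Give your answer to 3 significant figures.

3.05×10^4 K

T/T_☉ = (L/L_☉)^(1/4) / (R/R_☉)^(1/2)
T = 5772 × (1.22×10^7)^(1/4) / √(125) = 5772 × 59.10 / 11.18 = 3.051×10^4 K.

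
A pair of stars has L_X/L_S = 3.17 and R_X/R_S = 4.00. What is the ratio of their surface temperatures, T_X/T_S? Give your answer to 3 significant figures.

L ∝ R²T⁴ gives T ∝ (L/R²)^(1/4), so
T_X/T_S = (3.17 / 4.00²)^(1/4) = (0.1981)^(1/4) = 0.6672.

0.667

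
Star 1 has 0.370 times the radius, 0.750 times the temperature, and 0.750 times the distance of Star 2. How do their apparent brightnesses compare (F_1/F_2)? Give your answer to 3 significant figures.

0.0770

L_1/L_2 = (R_1/R_2)²(T_1/T_2)⁴ = (0.370)² × (0.750)⁴ = 0.04332.
F_1/F_2 = (L_1/L_2)/(d_1/d_2)² = 0.04332 / (0.750)² = 0.07701.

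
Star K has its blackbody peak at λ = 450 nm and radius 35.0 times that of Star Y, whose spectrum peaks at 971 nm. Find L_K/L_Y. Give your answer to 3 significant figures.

Wien's law gives T ∝ 1/λ_max, so T_K/T_Y = λ_Y/λ_K = 971/450 = 2.158.
Then L ∝ R²T⁴ gives L_K/L_Y = (35.0)² × (2.158)⁴ = 1225 × 21.68 = 2.656×10^4.

2.66×10^4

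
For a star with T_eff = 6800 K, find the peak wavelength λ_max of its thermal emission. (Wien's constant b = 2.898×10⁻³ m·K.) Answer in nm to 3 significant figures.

426 nm

λ_max = b/T = 2.898×10⁻³ / 6800 = 4.26×10^-7 m = 426.2 nm.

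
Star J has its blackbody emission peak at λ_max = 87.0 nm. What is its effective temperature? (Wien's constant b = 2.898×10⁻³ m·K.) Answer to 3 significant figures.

3.33×10^4 K

T = b/λ_max = 2.898×10⁻³ / (87.0×10⁻⁹) = 3.331×10^4 K.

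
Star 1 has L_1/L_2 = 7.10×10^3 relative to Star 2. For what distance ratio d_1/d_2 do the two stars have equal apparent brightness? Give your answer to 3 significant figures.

84.3

Equal flux requires L_1/d_1² = L_2/d_2², so d_1/d_2 = √(L_1/L_2)
= √(7.10×10^3) = 84.26.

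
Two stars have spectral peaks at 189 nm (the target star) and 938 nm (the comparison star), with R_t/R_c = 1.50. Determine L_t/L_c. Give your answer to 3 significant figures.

1.37×10^3

Wien's law gives T ∝ 1/λ_max, so T_t/T_c = λ_c/λ_t = 938/189 = 4.963.
Then L ∝ R²T⁴ gives L_t/L_c = (1.50)² × (4.963)⁴ = 2.250 × 606.7 = 1365.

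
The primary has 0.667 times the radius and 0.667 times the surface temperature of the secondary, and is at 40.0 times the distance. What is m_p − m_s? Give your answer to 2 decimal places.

L_p/L_s = (0.667)²(0.667)⁴ = 0.08806.
F_p/F_s = (L_p/L_s)/(d_p/d_s)² = 0.08806/1600 = 5.503×10^-5.
m_p − m_s = −2.5 log₁₀(5.503×10^-5) = 10.65.

10.65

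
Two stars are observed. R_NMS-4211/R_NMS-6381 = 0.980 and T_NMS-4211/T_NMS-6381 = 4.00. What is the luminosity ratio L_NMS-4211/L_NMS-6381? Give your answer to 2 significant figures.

From the Stefan–Boltzmann law, L ∝ R²T⁴, so
L_NMS-4211/L_NMS-6381 = (R_NMS-4211/R_NMS-6381)² (T_NMS-4211/T_NMS-6381)⁴ = (0.980)² × (4.00)⁴ = 0.9604 × 256.0 = 245.9.

2.5×10^2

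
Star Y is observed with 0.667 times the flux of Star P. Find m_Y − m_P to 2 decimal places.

m_Y − m_P = −2.5 log₁₀(F_Y/F_P) = −2.5 log₁₀(0.667) = −2.5 × (-0.176) = 0.440.

0.44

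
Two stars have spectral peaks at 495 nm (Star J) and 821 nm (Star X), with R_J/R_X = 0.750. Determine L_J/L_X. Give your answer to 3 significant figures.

4.26

Wien's law gives T ∝ 1/λ_max, so T_J/T_X = λ_X/λ_J = 821/495 = 1.659.
Then L ∝ R²T⁴ gives L_J/L_X = (0.750)² × (1.659)⁴ = 0.5625 × 7.567 = 4.257.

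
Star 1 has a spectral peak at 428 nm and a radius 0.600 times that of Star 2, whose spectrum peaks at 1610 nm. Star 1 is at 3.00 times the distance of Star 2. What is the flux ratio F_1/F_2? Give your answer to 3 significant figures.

Wien's law: T_1/T_2 = λ_2/λ_1 = 1610/428 = 3.762.
L_1/L_2 = (R_1/R_2)²(T_1/T_2)⁴ = (0.600)²(3.762)⁴ = 72.08.
F_1/F_2 = (L_1/L_2)/(d_1/d_2)² = 72.08/(3.00)² = 8.009.

8.01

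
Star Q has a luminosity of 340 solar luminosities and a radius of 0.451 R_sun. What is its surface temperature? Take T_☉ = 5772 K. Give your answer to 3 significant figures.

T/T_☉ = (L/L_☉)^(1/4) / (R/R_☉)^(1/2)
T = 5772 × (340)^(1/4) / √(0.451) = 5772 × 4.294 / 0.6716 = 3.691×10^4 K.

3.69×10^4 K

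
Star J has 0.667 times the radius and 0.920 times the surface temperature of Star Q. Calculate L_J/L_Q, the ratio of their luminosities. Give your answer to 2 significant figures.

0.32

From the Stefan–Boltzmann law, L ∝ R²T⁴, so
L_J/L_Q = (R_J/R_Q)² (T_J/T_Q)⁴ = (0.667)² × (0.920)⁴ = 0.4449 × 0.7164 = 0.3187.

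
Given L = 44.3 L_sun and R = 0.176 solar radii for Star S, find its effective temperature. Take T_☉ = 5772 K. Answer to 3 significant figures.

3.55×10^4 K

T/T_☉ = (L/L_☉)^(1/4) / (R/R_☉)^(1/2)
T = 5772 × (44.3)^(1/4) / √(0.176) = 5772 × 2.580 / 0.4195 = 3.550×10^4 K.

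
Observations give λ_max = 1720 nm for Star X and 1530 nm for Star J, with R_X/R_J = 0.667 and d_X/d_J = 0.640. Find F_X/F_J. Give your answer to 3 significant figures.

Wien's law: T_X/T_J = λ_J/λ_X = 1530/1720 = 0.8895.
L_X/L_J = (R_X/R_J)²(T_X/T_J)⁴ = (0.667)²(0.8895)⁴ = 0.2786.
F_X/F_J = (L_X/L_J)/(d_X/d_J)² = 0.2786/(0.640)² = 0.6801.

0.680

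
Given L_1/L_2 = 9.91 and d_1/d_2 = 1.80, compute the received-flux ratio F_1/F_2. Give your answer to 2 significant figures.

F = L/(4πd²), so F_1/F_2 = (L_1/L_2) / (d_1/d_2)²
= 9.91 / (1.80)² = 9.91 / 3.240 = 3.059.

3.1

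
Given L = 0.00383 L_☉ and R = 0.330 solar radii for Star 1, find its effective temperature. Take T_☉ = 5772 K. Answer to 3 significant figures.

2.50×10^3 K

T/T_☉ = (L/L_☉)^(1/4) / (R/R_☉)^(1/2)
T = 5772 × (0.00383)^(1/4) / √(0.330) = 5772 × 0.2488 / 0.5745 = 2500 K.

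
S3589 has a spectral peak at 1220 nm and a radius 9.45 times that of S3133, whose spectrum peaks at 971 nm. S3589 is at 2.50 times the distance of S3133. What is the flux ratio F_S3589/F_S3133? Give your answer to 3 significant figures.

5.73

Wien's law: T_S3589/T_S3133 = λ_S3133/λ_S3589 = 971/1220 = 0.7959.
L_S3589/L_S3133 = (R_S3589/R_S3133)²(T_S3589/T_S3133)⁴ = (9.45)²(0.7959)⁴ = 35.83.
F_S3589/F_S3133 = (L_S3589/L_S3133)/(d_S3589/d_S3133)² = 35.83/(2.50)² = 5.734.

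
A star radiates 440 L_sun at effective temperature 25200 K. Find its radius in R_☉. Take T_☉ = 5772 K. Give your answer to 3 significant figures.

1.10 R_☉

R/R_☉ = √(L/L_☉) / (T/T_☉)² = √(440) / (4.366)²
       = 20.98 / 19.06 = 1.100.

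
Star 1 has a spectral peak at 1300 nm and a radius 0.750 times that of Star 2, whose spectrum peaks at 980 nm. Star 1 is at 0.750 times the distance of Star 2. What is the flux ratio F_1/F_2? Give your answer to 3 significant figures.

0.323

Wien's law: T_1/T_2 = λ_2/λ_1 = 980/1300 = 0.7538.
L_1/L_2 = (R_1/R_2)²(T_1/T_2)⁴ = (0.750)²(0.7538)⁴ = 0.1817.
F_1/F_2 = (L_1/L_2)/(d_1/d_2)² = 0.1817/(0.750)² = 0.3229.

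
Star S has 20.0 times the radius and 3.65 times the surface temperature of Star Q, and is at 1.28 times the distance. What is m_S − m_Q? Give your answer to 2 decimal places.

L_S/L_Q = (20.0)²(3.65)⁴ = 7.100×10^4.
F_S/F_Q = (L_S/L_Q)/(d_S/d_Q)² = 7.100×10^4/1.638 = 4.333×10^4.
m_S − m_Q = −2.5 log₁₀(4.333×10^4) = -11.59.

-11.59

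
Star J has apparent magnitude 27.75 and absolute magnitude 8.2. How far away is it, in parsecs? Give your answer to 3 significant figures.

8.13×10^4 pc

m − M = 5 log₁₀(d/10 pc)
27.75 − (8.2) = 19.55 = 5 log₁₀(d/10)
d = 10 × 10^(19.55/5) = 10 × 10^3.910 = 8.128×10^4 pc.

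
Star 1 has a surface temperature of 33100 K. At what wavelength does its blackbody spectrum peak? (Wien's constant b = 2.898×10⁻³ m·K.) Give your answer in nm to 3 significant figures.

λ_max = b/T = 2.898×10⁻³ / 33100 = 8.76×10^-8 m = 87.55 nm.

87.6 nm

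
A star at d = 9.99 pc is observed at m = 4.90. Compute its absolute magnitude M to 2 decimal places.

M = m − 5 log₁₀(d/10 pc) = 4.90 − 5 log₁₀(9.99/10)
  = 4.90 − 5 × -0.000 = 4.90 − -0.00 = 4.90.

4.90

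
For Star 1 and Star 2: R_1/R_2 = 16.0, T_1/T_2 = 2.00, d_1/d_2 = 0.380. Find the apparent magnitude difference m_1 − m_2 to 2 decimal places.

L_1/L_2 = (16.0)²(2.00)⁴ = 4096.
F_1/F_2 = (L_1/L_2)/(d_1/d_2)² = 4096/0.1444 = 2.837×10^4.
m_1 − m_2 = −2.5 log₁₀(2.837×10^4) = -11.13.

-11.13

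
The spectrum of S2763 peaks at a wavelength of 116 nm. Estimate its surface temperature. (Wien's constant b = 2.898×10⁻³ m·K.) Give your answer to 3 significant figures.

T = b/λ_max = 2.898×10⁻³ / (116×10⁻⁹) = 2.498×10^4 K.

2.50×10^4 K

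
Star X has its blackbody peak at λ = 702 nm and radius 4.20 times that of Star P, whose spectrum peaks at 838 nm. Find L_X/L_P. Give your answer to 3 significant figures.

Wien's law gives T ∝ 1/λ_max, so T_X/T_P = λ_P/λ_X = 838/702 = 1.194.
Then L ∝ R²T⁴ gives L_X/L_P = (4.20)² × (1.194)⁴ = 17.64 × 2.031 = 35.82.

35.8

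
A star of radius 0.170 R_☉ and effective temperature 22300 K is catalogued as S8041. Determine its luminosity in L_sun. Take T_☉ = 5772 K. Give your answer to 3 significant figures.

6.44 L_sun

L/L_☉ = (R/R_☉)² (T/T_☉)⁴ = (0.170)² × (22300/5772)⁴
       = 0.02890 × (3.863)⁴ = 0.02890 × 222.8 = 6.439.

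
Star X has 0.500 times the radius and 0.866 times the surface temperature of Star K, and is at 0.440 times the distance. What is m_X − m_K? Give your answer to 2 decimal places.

L_X/L_K = (0.500)²(0.866)⁴ = 0.1406.
F_X/F_K = (L_X/L_K)/(d_X/d_K)² = 0.1406/0.1936 = 0.7263.
m_X − m_K = −2.5 log₁₀(0.7263) = 0.35.

0.35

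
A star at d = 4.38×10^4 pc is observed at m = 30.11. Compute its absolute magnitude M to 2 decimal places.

11.90

M = m − 5 log₁₀(d/10 pc) = 30.11 − 5 log₁₀(4.38×10^4/10)
  = 30.11 − 5 × 3.641 = 30.11 − 18.21 = 11.90.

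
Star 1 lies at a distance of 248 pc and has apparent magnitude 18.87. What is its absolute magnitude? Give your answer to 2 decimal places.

M = m − 5 log₁₀(d/10 pc) = 18.87 − 5 log₁₀(248/10)
  = 18.87 − 5 × 1.394 = 18.87 − 6.97 = 11.90.

11.90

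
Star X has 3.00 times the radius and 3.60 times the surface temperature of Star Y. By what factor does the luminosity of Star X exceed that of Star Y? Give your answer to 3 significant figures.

From the Stefan–Boltzmann law, L ∝ R²T⁴, so
L_X/L_Y = (R_X/R_Y)² (T_X/T_Y)⁴ = (3.00)² × (3.60)⁴ = 9.000 × 168.0 = 1512.

1.51×10^3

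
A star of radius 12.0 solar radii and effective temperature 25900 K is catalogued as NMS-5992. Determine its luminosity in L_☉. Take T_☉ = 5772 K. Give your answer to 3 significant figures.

5.84×10^4 L_☉

L/L_☉ = (R/R_☉)² (T/T_☉)⁴ = (12.0)² × (25900/5772)⁴
       = 144.0 × (4.487)⁴ = 144.0 × 405.4 = 5.838×10^4.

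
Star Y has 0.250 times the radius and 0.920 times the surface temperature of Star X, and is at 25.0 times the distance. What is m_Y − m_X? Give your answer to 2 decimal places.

L_Y/L_X = (0.250)²(0.920)⁴ = 0.04477.
F_Y/F_X = (L_Y/L_X)/(d_Y/d_X)² = 0.04477/625.0 = 7.164×10^-5.
m_Y − m_X = −2.5 log₁₀(7.164×10^-5) = 10.36.

10.36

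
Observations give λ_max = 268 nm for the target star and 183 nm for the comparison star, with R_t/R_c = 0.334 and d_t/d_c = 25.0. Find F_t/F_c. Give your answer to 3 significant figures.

Wien's law: T_t/T_c = λ_c/λ_t = 183/268 = 0.6828.
L_t/L_c = (R_t/R_c)²(T_t/T_c)⁴ = (0.334)²(0.6828)⁴ = 0.02425.
F_t/F_c = (L_t/L_c)/(d_t/d_c)² = 0.02425/(25.0)² = 3.880×10^-5.

3.88×10^-5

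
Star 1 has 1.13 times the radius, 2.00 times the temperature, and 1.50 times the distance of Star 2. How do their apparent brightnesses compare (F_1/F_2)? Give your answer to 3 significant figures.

L_1/L_2 = (R_1/R_2)²(T_1/T_2)⁴ = (1.13)² × (2.00)⁴ = 20.43.
F_1/F_2 = (L_1/L_2)/(d_1/d_2)² = 20.43 / (1.50)² = 9.080.

9.08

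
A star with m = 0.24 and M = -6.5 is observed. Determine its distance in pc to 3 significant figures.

223 pc

m − M = 5 log₁₀(d/10 pc)
0.24 − (-6.5) = 6.74 = 5 log₁₀(d/10)
d = 10 × 10^(6.74/5) = 10 × 10^1.348 = 222.8 pc.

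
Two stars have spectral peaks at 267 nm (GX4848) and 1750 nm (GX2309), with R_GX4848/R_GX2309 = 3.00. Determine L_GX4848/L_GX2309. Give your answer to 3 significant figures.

Wien's law gives T ∝ 1/λ_max, so T_GX4848/T_GX2309 = λ_GX2309/λ_GX4848 = 1750/267 = 6.554.
Then L ∝ R²T⁴ gives L_GX4848/L_GX2309 = (3.00)² × (6.554)⁴ = 9.000 × 1845 = 1.661×10^4.

1.66×10^4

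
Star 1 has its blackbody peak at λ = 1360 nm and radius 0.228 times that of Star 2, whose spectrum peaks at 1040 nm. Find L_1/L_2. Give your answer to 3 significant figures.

Wien's law gives T ∝ 1/λ_max, so T_1/T_2 = λ_2/λ_1 = 1040/1360 = 0.7647.
Then L ∝ R²T⁴ gives L_1/L_2 = (0.228)² × (0.7647)⁴ = 0.05198 × 0.3420 = 0.01778.

0.0178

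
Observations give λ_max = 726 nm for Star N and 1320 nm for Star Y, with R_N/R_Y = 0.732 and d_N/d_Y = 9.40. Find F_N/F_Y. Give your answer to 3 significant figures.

Wien's law: T_N/T_Y = λ_Y/λ_N = 1320/726 = 1.818.
L_N/L_Y = (R_N/R_Y)²(T_N/T_Y)⁴ = (0.732)²(1.818)⁴ = 5.856.
F_N/F_Y = (L_N/L_Y)/(d_N/d_Y)² = 5.856/(9.40)² = 0.06627.

0.0663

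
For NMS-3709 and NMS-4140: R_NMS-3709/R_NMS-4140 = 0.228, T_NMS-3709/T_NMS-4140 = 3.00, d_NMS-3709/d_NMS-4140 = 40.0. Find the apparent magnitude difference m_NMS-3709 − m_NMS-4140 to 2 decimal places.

L_NMS-3709/L_NMS-4140 = (0.228)²(3.00)⁴ = 4.211.
F_NMS-3709/F_NMS-4140 = (L_NMS-3709/L_NMS-4140)/(d_NMS-3709/d_NMS-4140)² = 4.211/1600 = 0.002632.
m_NMS-3709 − m_NMS-4140 = −2.5 log₁₀(0.002632) = 6.45.

6.45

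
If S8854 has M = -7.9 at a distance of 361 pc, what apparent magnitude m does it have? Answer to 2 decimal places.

-0.11

m = M + 5 log₁₀(d/10 pc) = -7.9 + 5 log₁₀(361/10)
  = -7.9 + 5 × 1.558 = -7.9 + 7.79 = -0.11.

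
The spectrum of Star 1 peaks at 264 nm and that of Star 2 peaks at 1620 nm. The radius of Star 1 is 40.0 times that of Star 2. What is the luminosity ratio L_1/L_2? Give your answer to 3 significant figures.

Wien's law gives T ∝ 1/λ_max, so T_1/T_2 = λ_2/λ_1 = 1620/264 = 6.136.
Then L ∝ R²T⁴ gives L_1/L_2 = (40.0)² × (6.136)⁴ = 1600 × 1418 = 2.269×10^6.

2.27×10^6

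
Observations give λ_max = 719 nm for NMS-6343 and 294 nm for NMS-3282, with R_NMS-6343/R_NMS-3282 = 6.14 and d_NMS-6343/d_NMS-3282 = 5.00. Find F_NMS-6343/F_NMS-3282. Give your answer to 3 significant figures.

0.0422

Wien's law: T_NMS-6343/T_NMS-3282 = λ_NMS-3282/λ_NMS-6343 = 294/719 = 0.4089.
L_NMS-6343/L_NMS-3282 = (R_NMS-6343/R_NMS-3282)²(T_NMS-6343/T_NMS-3282)⁴ = (6.14)²(0.4089)⁴ = 1.054.
F_NMS-6343/F_NMS-3282 = (L_NMS-6343/L_NMS-3282)/(d_NMS-6343/d_NMS-3282)² = 1.054/(5.00)² = 0.04216.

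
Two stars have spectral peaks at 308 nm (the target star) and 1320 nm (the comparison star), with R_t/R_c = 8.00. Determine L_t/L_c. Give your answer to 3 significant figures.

Wien's law gives T ∝ 1/λ_max, so T_t/T_c = λ_c/λ_t = 1320/308 = 4.286.
Then L ∝ R²T⁴ gives L_t/L_c = (8.00)² × (4.286)⁴ = 64.00 × 337.4 = 2.159×10^4.

2.16×10^4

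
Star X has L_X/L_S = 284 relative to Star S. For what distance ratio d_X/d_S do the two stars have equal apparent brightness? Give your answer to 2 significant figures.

17

Equal flux requires L_X/d_X² = L_S/d_S², so d_X/d_S = √(L_X/L_S)
= √(284) = 16.85.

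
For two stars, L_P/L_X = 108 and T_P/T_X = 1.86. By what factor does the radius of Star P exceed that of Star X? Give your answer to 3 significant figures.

3.00

L ∝ R²T⁴ gives R ∝ √L / T², so
R_P/R_X = √(108) / (1.86)² = 10.39 / 3.460 = 3.004.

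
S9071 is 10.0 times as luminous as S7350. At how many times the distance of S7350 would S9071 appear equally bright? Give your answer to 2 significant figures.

Equal flux requires L_S9071/d_S9071² = L_S7350/d_S7350², so d_S9071/d_S7350 = √(L_S9071/L_S7350)
= √(10.0) = 3.162.

3.2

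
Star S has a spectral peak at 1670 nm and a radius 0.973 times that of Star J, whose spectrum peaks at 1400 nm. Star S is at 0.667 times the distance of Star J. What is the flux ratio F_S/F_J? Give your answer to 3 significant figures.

1.05

Wien's law: T_S/T_J = λ_J/λ_S = 1400/1670 = 0.8383.
L_S/L_J = (R_S/R_J)²(T_S/T_J)⁴ = (0.973)²(0.8383)⁴ = 0.4676.
F_S/F_J = (L_S/L_J)/(d_S/d_J)² = 0.4676/(0.667)² = 1.051.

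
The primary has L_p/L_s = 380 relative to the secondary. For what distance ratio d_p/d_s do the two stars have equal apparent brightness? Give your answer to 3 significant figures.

19.5

Equal flux requires L_p/d_p² = L_s/d_s², so d_p/d_s = √(L_p/L_s)
= √(380) = 19.49.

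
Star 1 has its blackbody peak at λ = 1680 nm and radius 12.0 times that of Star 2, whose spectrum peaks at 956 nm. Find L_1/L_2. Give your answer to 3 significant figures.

15.1

Wien's law gives T ∝ 1/λ_max, so T_1/T_2 = λ_2/λ_1 = 956/1680 = 0.5690.
Then L ∝ R²T⁴ gives L_1/L_2 = (12.0)² × (0.5690)⁴ = 144.0 × 0.1049 = 15.10.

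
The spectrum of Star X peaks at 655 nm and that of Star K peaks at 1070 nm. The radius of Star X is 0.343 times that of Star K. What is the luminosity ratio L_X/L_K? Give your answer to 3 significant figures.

0.838

Wien's law gives T ∝ 1/λ_max, so T_X/T_K = λ_K/λ_X = 1070/655 = 1.634.
Then L ∝ R²T⁴ gives L_X/L_K = (0.343)² × (1.634)⁴ = 0.1176 × 7.121 = 0.8378.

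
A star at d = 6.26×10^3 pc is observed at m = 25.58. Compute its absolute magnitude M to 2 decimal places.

M = m − 5 log₁₀(d/10 pc) = 25.58 − 5 log₁₀(6.26×10^3/10)
  = 25.58 − 5 × 2.797 = 25.58 − 13.98 = 11.60.

11.60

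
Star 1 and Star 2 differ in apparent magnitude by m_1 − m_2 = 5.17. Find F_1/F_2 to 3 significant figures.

F_1/F_2 = 10^(−(m_1 − m_2)/2.5) = 10^(-5.17/2.5) = 10^-2.068 = 0.008551.

0.00855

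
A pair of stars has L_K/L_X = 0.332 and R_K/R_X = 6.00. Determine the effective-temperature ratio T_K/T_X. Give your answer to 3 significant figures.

L ∝ R²T⁴ gives T ∝ (L/R²)^(1/4), so
T_K/T_X = (0.332 / 6.00²)^(1/4) = (0.009222)^(1/4) = 0.3099.

0.310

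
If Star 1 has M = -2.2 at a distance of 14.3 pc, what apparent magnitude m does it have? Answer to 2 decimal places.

-1.42

m = M + 5 log₁₀(d/10 pc) = -2.2 + 5 log₁₀(14.3/10)
  = -2.2 + 5 × 0.155 = -2.2 + 0.78 = -1.42.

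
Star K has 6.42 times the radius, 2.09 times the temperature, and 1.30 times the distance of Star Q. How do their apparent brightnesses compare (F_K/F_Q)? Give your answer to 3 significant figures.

465

L_K/L_Q = (R_K/R_Q)²(T_K/T_Q)⁴ = (6.42)² × (2.09)⁴ = 786.4.
F_K/F_Q = (L_K/L_Q)/(d_K/d_Q)² = 786.4 / (1.30)² = 465.3.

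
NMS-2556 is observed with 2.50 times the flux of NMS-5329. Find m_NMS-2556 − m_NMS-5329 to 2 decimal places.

-0.99

m_NMS-2556 − m_NMS-5329 = −2.5 log₁₀(F_NMS-2556/F_NMS-5329) = −2.5 log₁₀(2.50) = −2.5 × (0.398) = -0.995.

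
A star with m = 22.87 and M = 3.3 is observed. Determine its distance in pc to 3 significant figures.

m − M = 5 log₁₀(d/10 pc)
22.87 − (3.3) = 19.57 = 5 log₁₀(d/10)
d = 10 × 10^(19.57/5) = 10 × 10^3.914 = 8.204×10^4 pc.

8.20×10^4 pc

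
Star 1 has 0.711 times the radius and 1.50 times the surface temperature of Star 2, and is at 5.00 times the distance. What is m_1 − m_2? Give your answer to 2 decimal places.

L_1/L_2 = (0.711)²(1.50)⁴ = 2.559.
F_1/F_2 = (L_1/L_2)/(d_1/d_2)² = 2.559/25.00 = 0.1024.
m_1 − m_2 = −2.5 log₁₀(0.1024) = 2.47.

2.47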